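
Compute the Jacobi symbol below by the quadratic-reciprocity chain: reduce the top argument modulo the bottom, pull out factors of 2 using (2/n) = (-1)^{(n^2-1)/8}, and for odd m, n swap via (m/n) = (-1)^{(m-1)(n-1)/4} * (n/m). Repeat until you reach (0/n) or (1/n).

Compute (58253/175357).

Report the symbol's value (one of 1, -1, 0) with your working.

flip (58253/175357) -> (175357/58253): both odd, 58253 mod 4 = 1, 175357 mod 4 = 1, so the flip contributes +1; sign now +1
(175357/58253): 175357 mod 58253 = 598, so (175357/58253) = (598/58253)
factor out 2^1: 598 = 2^1·299; with 58253 mod 8 = 5, (2/58253) = -1; sign now -1; continue with (299/58253)
flip (299/58253) -> (58253/299): both odd, 299 mod 4 = 3, 58253 mod 4 = 1, so the flip contributes +1; sign now -1
(58253/299): 58253 mod 299 = 247, so (58253/299) = (247/299)
flip (247/299) -> (299/247): both odd, 247 mod 4 = 3, 299 mod 4 = 3, so the flip contributes -1; sign now +1
(299/247): 299 mod 247 = 52, so (299/247) = (52/247)
factor out 2^2: 52 = 2^2·13; with 247 mod 8 = 7, (2/247) = +1; sign now +1; continue with (13/247)
flip (13/247) -> (247/13): both odd, 13 mod 4 = 1, 247 mod 4 = 3, so the flip contributes +1; sign now +1
(247/13): 247 mod 13 = 0, so (247/13) = (0/13)
reached (0/13); gcd(a, n) > 1, so (0/13) = 0 and the symbol is 0

0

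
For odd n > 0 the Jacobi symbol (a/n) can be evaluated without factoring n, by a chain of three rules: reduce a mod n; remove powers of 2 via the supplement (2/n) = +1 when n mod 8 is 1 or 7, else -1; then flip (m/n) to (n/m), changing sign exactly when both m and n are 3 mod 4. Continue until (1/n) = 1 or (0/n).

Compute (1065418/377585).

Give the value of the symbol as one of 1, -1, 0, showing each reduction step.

-1

(1065418/377585): 1065418 mod 377585 = 310248, so (1065418/377585) = (310248/377585)
factor out 2^3: 310248 = 2^3·38781; with 377585 mod 8 = 1, (2/377585) = +1; sign now +1; continue with (38781/377585)
flip (38781/377585) -> (377585/38781): both odd, 38781 mod 4 = 1, 377585 mod 4 = 1, so the flip contributes +1; sign now +1
(377585/38781): 377585 mod 38781 = 28556, so (377585/38781) = (28556/38781)
factor out 2^2: 28556 = 2^2·7139; with 38781 mod 8 = 5, (2/38781) = -1; sign now +1; continue with (7139/38781)
flip (7139/38781) -> (38781/7139): both odd, 7139 mod 4 = 3, 38781 mod 4 = 1, so the flip contributes +1; sign now +1
(38781/7139): 38781 mod 7139 = 3086, so (38781/7139) = (3086/7139)
factor out 2^1: 3086 = 2^1·1543; with 7139 mod 8 = 3, (2/7139) = -1; sign now -1; continue with (1543/7139)
flip (1543/7139) -> (7139/1543): both odd, 1543 mod 4 = 3, 7139 mod 4 = 3, so the flip contributes -1; sign now +1
(7139/1543): 7139 mod 1543 = 967, so (7139/1543) = (967/1543)
flip (967/1543) -> (1543/967): both odd, 967 mod 4 = 3, 1543 mod 4 = 3, so the flip contributes -1; sign now -1
(1543/967): 1543 mod 967 = 576, so (1543/967) = (576/967)
factor out 2^6: 576 = 2^6·9; with 967 mod 8 = 7, (2/967) = +1; sign now -1; continue with (9/967)
flip (9/967) -> (967/9): both odd, 9 mod 4 = 1, 967 mod 4 = 3, so the flip contributes +1; sign now -1
(967/9): 967 mod 9 = 4, so (967/9) = (4/9)
factor out 2^2: 4 = 2^2·1; with 9 mod 8 = 1, (2/9) = +1; sign now -1; continue with (1/9)
reached (1/9) = 1, so the symbol is -1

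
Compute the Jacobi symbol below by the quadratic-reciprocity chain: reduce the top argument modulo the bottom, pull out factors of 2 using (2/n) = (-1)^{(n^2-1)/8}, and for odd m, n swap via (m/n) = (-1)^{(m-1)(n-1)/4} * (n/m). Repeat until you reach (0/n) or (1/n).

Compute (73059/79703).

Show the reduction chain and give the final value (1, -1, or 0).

reciprocity: (73059/79703) = -1·(79703/73059) since 73059 mod 4 = 3, 79703 mod 4 = 3; sign now -1
(79703/73059) = (6644/73059)   [reduce mod 73059]
6644 = 2^2·1661; (2/73059) = -1 since 73059 mod 8 = 3, so (6644/73059) = (-1)^2·(1661/73059); sign now -1
reciprocity: (1661/73059) = +1·(73059/1661) since 1661 mod 4 = 1, 73059 mod 4 = 3; sign now -1
(73059/1661) = (1636/1661)   [reduce mod 1661]
1636 = 2^2·409; (2/1661) = -1 since 1661 mod 8 = 5, so (1636/1661) = (-1)^2·(409/1661); sign now -1
reciprocity: (409/1661) = +1·(1661/409) since 409 mod 4 = 1, 1661 mod 4 = 1; sign now -1
(1661/409) = (25/409)   [reduce mod 409]
reciprocity: (25/409) = +1·(409/25) since 25 mod 4 = 1, 409 mod 4 = 1; sign now -1
(409/25) = (9/25)   [reduce mod 25]
reciprocity: (9/25) = +1·(25/9) since 9 mod 4 = 1, 25 mod 4 = 1; sign now -1
(25/9) = (7/9)   [reduce mod 9]
reciprocity: (7/9) = +1·(9/7) since 7 mod 4 = 3, 9 mod 4 = 1; sign now -1
(9/7) = (2/7)   [reduce mod 7]
2 = 2^1·1; (2/7) = +1 since 7 mod 8 = 7, so (2/7) = (+1)^1·(1/7); sign now -1
(1/7) = 1; final value = sign = -1

-1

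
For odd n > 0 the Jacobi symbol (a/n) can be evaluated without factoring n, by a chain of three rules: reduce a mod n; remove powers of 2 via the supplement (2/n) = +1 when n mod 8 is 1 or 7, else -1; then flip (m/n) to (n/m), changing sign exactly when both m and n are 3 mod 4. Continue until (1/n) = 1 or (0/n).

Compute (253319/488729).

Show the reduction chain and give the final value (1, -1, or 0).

-1

reciprocity: (253319/488729) = +1·(488729/253319) since 253319 mod 4 = 3, 488729 mod 4 = 1; sign now +1
(488729/253319) = (235410/253319)   [reduce mod 253319]
235410 = 2^1·117705; (2/253319) = +1 since 253319 mod 8 = 7, so (235410/253319) = (+1)^1·(117705/253319); sign now +1
reciprocity: (117705/253319) = +1·(253319/117705) since 117705 mod 4 = 1, 253319 mod 4 = 3; sign now +1
(253319/117705) = (17909/117705)   [reduce mod 117705]
reciprocity: (17909/117705) = +1·(117705/17909) since 17909 mod 4 = 1, 117705 mod 4 = 1; sign now +1
(117705/17909) = (10251/17909)   [reduce mod 17909]
reciprocity: (10251/17909) = +1·(17909/10251) since 10251 mod 4 = 3, 17909 mod 4 = 1; sign now +1
(17909/10251) = (7658/10251)   [reduce mod 10251]
7658 = 2^1·3829; (2/10251) = -1 since 10251 mod 8 = 3, so (7658/10251) = (-1)^1·(3829/10251); sign now -1
reciprocity: (3829/10251) = +1·(10251/3829) since 3829 mod 4 = 1, 10251 mod 4 = 3; sign now -1
(10251/3829) = (2593/3829)   [reduce mod 3829]
reciprocity: (2593/3829) = +1·(3829/2593) since 2593 mod 4 = 1, 3829 mod 4 = 1; sign now -1
(3829/2593) = (1236/2593)   [reduce mod 2593]
1236 = 2^2·309; (2/2593) = +1 since 2593 mod 8 = 1, so (1236/2593) = (+1)^2·(309/2593); sign now -1
reciprocity: (309/2593) = +1·(2593/309) since 309 mod 4 = 1, 2593 mod 4 = 1; sign now -1
(2593/309) = (121/309)   [reduce mod 309]
reciprocity: (121/309) = +1·(309/121) since 121 mod 4 = 1, 309 mod 4 = 1; sign now -1
(309/121) = (67/121)   [reduce mod 121]
reciprocity: (67/121) = +1·(121/67) since 67 mod 4 = 3, 121 mod 4 = 1; sign now -1
(121/67) = (54/67)   [reduce mod 67]
54 = 2^1·27; (2/67) = -1 since 67 mod 8 = 3, so (54/67) = (-1)^1·(27/67); sign now +1
reciprocity: (27/67) = -1·(67/27) since 27 mod 4 = 3, 67 mod 4 = 3; sign now -1
(67/27) = (13/27)   [reduce mod 27]
reciprocity: (13/27) = +1·(27/13) since 13 mod 4 = 1, 27 mod 4 = 3; sign now -1
(27/13) = (1/13)   [reduce mod 13]
(1/13) = 1; final value = sign = -1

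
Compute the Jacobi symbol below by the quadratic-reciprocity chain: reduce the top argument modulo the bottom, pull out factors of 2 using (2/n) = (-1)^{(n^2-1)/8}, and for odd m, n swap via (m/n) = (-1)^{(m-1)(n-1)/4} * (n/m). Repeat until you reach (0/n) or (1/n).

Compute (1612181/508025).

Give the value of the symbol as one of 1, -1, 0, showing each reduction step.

1

(1612181/508025): 1612181 mod 508025 = 88106, so (1612181/508025) = (88106/508025)
factor out 2^1: 88106 = 2^1·44053; with 508025 mod 8 = 1, (2/508025) = +1; sign now +1; continue with (44053/508025)
flip (44053/508025) -> (508025/44053): both odd, 44053 mod 4 = 1, 508025 mod 4 = 1, so the flip contributes +1; sign now +1
(508025/44053): 508025 mod 44053 = 23442, so (508025/44053) = (23442/44053)
factor out 2^1: 23442 = 2^1·11721; with 44053 mod 8 = 5, (2/44053) = -1; sign now -1; continue with (11721/44053)
flip (11721/44053) -> (44053/11721): both odd, 11721 mod 4 = 1, 44053 mod 4 = 1, so the flip contributes +1; sign now -1
(44053/11721): 44053 mod 11721 = 8890, so (44053/11721) = (8890/11721)
factor out 2^1: 8890 = 2^1·4445; with 11721 mod 8 = 1, (2/11721) = +1; sign now -1; continue with (4445/11721)
flip (4445/11721) -> (11721/4445): both odd, 4445 mod 4 = 1, 11721 mod 4 = 1, so the flip contributes +1; sign now -1
(11721/4445): 11721 mod 4445 = 2831, so (11721/4445) = (2831/4445)
flip (2831/4445) -> (4445/2831): both odd, 2831 mod 4 = 3, 4445 mod 4 = 1, so the flip contributes +1; sign now -1
(4445/2831): 4445 mod 2831 = 1614, so (4445/2831) = (1614/2831)
factor out 2^1: 1614 = 2^1·807; with 2831 mod 8 = 7, (2/2831) = +1; sign now -1; continue with (807/2831)
flip (807/2831) -> (2831/807): both odd, 807 mod 4 = 3, 2831 mod 4 = 3, so the flip contributes -1; sign now +1
(2831/807): 2831 mod 807 = 410, so (2831/807) = (410/807)
factor out 2^1: 410 = 2^1·205; with 807 mod 8 = 7, (2/807) = +1; sign now +1; continue with (205/807)
flip (205/807) -> (807/205): both odd, 205 mod 4 = 1, 807 mod 4 = 3, so the flip contributes +1; sign now +1
(807/205): 807 mod 205 = 192, so (807/205) = (192/205)
factor out 2^6: 192 = 2^6·3; with 205 mod 8 = 5, (2/205) = -1; sign now +1; continue with (3/205)
flip (3/205) -> (205/3): both odd, 3 mod 4 = 3, 205 mod 4 = 1, so the flip contributes +1; sign now +1
(205/3): 205 mod 3 = 1, so (205/3) = (1/3)
reached (1/3) = 1, so the symbol is +1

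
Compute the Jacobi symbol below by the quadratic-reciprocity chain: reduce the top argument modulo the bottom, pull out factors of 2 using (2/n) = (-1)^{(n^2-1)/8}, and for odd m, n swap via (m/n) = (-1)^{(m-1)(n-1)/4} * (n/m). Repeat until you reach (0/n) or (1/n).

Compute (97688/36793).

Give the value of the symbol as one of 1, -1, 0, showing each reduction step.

(97688/36793) = (24102/36793)   [reduce mod 36793]
24102 = 2^1·12051; (2/36793) = +1 since 36793 mod 8 = 1, so (24102/36793) = (+1)^1·(12051/36793); sign now +1
reciprocity: (12051/36793) = +1·(36793/12051) since 12051 mod 4 = 3, 36793 mod 4 = 1; sign now +1
(36793/12051) = (640/12051)   [reduce mod 12051]
640 = 2^7·5; (2/12051) = -1 since 12051 mod 8 = 3, so (640/12051) = (-1)^7·(5/12051); sign now -1
reciprocity: (5/12051) = +1·(12051/5) since 5 mod 4 = 1, 12051 mod 4 = 3; sign now -1
(12051/5) = (1/5)   [reduce mod 5]
(1/5) = 1; final value = sign = -1

-1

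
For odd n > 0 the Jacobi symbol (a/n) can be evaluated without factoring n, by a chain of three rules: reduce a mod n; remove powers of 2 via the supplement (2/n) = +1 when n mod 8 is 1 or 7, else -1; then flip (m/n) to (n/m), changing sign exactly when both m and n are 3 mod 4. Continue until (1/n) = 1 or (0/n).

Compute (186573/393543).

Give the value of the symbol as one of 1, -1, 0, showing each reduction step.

flip (186573/393543) -> (393543/186573): both odd, 186573 mod 4 = 1, 393543 mod 4 = 3, so the flip contributes +1; sign now +1
(393543/186573): 393543 mod 186573 = 20397, so (393543/186573) = (20397/186573)
flip (20397/186573) -> (186573/20397): both odd, 20397 mod 4 = 1, 186573 mod 4 = 1, so the flip contributes +1; sign now +1
(186573/20397): 186573 mod 20397 = 3000, so (186573/20397) = (3000/20397)
factor out 2^3: 3000 = 2^3·375; with 20397 mod 8 = 5, (2/20397) = -1; sign now -1; continue with (375/20397)
flip (375/20397) -> (20397/375): both odd, 375 mod 4 = 3, 20397 mod 4 = 1, so the flip contributes +1; sign now -1
(20397/375): 20397 mod 375 = 147, so (20397/375) = (147/375)
flip (147/375) -> (375/147): both odd, 147 mod 4 = 3, 375 mod 4 = 3, so the flip contributes -1; sign now +1
(375/147): 375 mod 147 = 81, so (375/147) = (81/147)
flip (81/147) -> (147/81): both odd, 81 mod 4 = 1, 147 mod 4 = 3, so the flip contributes +1; sign now +1
(147/81): 147 mod 81 = 66, so (147/81) = (66/81)
factor out 2^1: 66 = 2^1·33; with 81 mod 8 = 1, (2/81) = +1; sign now +1; continue with (33/81)
flip (33/81) -> (81/33): both odd, 33 mod 4 = 1, 81 mod 4 = 1, so the flip contributes +1; sign now +1
(81/33): 81 mod 33 = 15, so (81/33) = (15/33)
flip (15/33) -> (33/15): both odd, 15 mod 4 = 3, 33 mod 4 = 1, so the flip contributes +1; sign now +1
(33/15): 33 mod 15 = 3, so (33/15) = (3/15)
flip (3/15) -> (15/3): both odd, 3 mod 4 = 3, 15 mod 4 = 3, so the flip contributes -1; sign now -1
(15/3): 15 mod 3 = 0, so (15/3) = (0/3)
reached (0/3); gcd(a, n) > 1, so (0/3) = 0 and the symbol is 0

0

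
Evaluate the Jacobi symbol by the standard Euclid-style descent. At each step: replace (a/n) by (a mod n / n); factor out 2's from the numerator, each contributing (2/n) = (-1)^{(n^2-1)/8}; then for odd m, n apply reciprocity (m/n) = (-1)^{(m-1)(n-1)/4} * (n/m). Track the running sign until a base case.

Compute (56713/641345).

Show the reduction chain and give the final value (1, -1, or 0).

1

flip (56713/641345) -> (641345/56713): both odd, 56713 mod 4 = 1, 641345 mod 4 = 1, so the flip contributes +1; sign now +1
(641345/56713): 641345 mod 56713 = 17502, so (641345/56713) = (17502/56713)
factor out 2^1: 17502 = 2^1·8751; with 56713 mod 8 = 1, (2/56713) = +1; sign now +1; continue with (8751/56713)
flip (8751/56713) -> (56713/8751): both odd, 8751 mod 4 = 3, 56713 mod 4 = 1, so the flip contributes +1; sign now +1
(56713/8751): 56713 mod 8751 = 4207, so (56713/8751) = (4207/8751)
flip (4207/8751) -> (8751/4207): both odd, 4207 mod 4 = 3, 8751 mod 4 = 3, so the flip contributes -1; sign now -1
(8751/4207): 8751 mod 4207 = 337, so (8751/4207) = (337/4207)
flip (337/4207) -> (4207/337): both odd, 337 mod 4 = 1, 4207 mod 4 = 3, so the flip contributes +1; sign now -1
(4207/337): 4207 mod 337 = 163, so (4207/337) = (163/337)
flip (163/337) -> (337/163): both odd, 163 mod 4 = 3, 337 mod 4 = 1, so the flip contributes +1; sign now -1
(337/163): 337 mod 163 = 11, so (337/163) = (11/163)
flip (11/163) -> (163/11): both odd, 11 mod 4 = 3, 163 mod 4 = 3, so the flip contributes -1; sign now +1
(163/11): 163 mod 11 = 9, so (163/11) = (9/11)
flip (9/11) -> (11/9): both odd, 9 mod 4 = 1, 11 mod 4 = 3, so the flip contributes +1; sign now +1
(11/9): 11 mod 9 = 2, so (11/9) = (2/9)
factor out 2^1: 2 = 2^1·1; with 9 mod 8 = 1, (2/9) = +1; sign now +1; continue with (1/9)
reached (1/9) = 1, so the symbol is +1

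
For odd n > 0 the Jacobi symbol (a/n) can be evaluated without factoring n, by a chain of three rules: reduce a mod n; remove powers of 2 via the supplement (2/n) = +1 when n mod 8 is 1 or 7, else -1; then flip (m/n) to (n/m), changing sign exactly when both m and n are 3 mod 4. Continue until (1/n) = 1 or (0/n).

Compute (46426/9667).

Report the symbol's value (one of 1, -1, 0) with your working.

-1

(46426/9667): 46426 mod 9667 = 7758, so (46426/9667) = (7758/9667)
factor out 2^1: 7758 = 2^1·3879; with 9667 mod 8 = 3, (2/9667) = -1; sign now -1; continue with (3879/9667)
flip (3879/9667) -> (9667/3879): both odd, 3879 mod 4 = 3, 9667 mod 4 = 3, so the flip contributes -1; sign now +1
(9667/3879): 9667 mod 3879 = 1909, so (9667/3879) = (1909/3879)
flip (1909/3879) -> (3879/1909): both odd, 1909 mod 4 = 1, 3879 mod 4 = 3, so the flip contributes +1; sign now +1
(3879/1909): 3879 mod 1909 = 61, so (3879/1909) = (61/1909)
flip (61/1909) -> (1909/61): both odd, 61 mod 4 = 1, 1909 mod 4 = 1, so the flip contributes +1; sign now +1
(1909/61): 1909 mod 61 = 18, so (1909/61) = (18/61)
factor out 2^1: 18 = 2^1·9; with 61 mod 8 = 5, (2/61) = -1; sign now -1; continue with (9/61)
flip (9/61) -> (61/9): both odd, 9 mod 4 = 1, 61 mod 4 = 1, so the flip contributes +1; sign now -1
(61/9): 61 mod 9 = 7, so (61/9) = (7/9)
flip (7/9) -> (9/7): both odd, 7 mod 4 = 3, 9 mod 4 = 1, so the flip contributes +1; sign now -1
(9/7): 9 mod 7 = 2, so (9/7) = (2/7)
factor out 2^1: 2 = 2^1·1; with 7 mod 8 = 7, (2/7) = +1; sign now -1; continue with (1/7)
reached (1/7) = 1, so the symbol is -1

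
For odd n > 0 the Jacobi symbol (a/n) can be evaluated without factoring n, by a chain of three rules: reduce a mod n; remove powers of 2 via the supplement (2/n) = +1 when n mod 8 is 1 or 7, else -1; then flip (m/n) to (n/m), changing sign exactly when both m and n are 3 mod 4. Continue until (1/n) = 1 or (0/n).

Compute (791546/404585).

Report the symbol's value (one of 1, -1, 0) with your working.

(791546/404585) = (386961/404585)   [reduce mod 404585]
reciprocity: (386961/404585) = +1·(404585/386961) since 386961 mod 4 = 1, 404585 mod 4 = 1; sign now +1
(404585/386961) = (17624/386961)   [reduce mod 386961]
17624 = 2^3·2203; (2/386961) = +1 since 386961 mod 8 = 1, so (17624/386961) = (+1)^3·(2203/386961); sign now +1
reciprocity: (2203/386961) = +1·(386961/2203) since 2203 mod 4 = 3, 386961 mod 4 = 1; sign now +1
(386961/2203) = (1436/2203)   [reduce mod 2203]
1436 = 2^2·359; (2/2203) = -1 since 2203 mod 8 = 3, so (1436/2203) = (-1)^2·(359/2203); sign now +1
reciprocity: (359/2203) = -1·(2203/359) since 359 mod 4 = 3, 2203 mod 4 = 3; sign now -1
(2203/359) = (49/359)   [reduce mod 359]
reciprocity: (49/359) = +1·(359/49) since 49 mod 4 = 1, 359 mod 4 = 3; sign now -1
(359/49) = (16/49)   [reduce mod 49]
16 = 2^4·1; (2/49) = +1 since 49 mod 8 = 1, so (16/49) = (+1)^4·(1/49); sign now -1
(1/49) = 1; final value = sign = -1

-1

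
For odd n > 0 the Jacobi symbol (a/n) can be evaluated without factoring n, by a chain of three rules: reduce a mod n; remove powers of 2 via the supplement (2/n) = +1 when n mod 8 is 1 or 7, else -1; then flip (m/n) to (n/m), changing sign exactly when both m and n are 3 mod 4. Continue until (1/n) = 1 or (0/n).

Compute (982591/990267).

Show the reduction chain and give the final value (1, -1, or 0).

flip (982591/990267) -> (990267/982591): both odd, 982591 mod 4 = 3, 990267 mod 4 = 3, so the flip contributes -1; sign now -1
(990267/982591): 990267 mod 982591 = 7676, so (990267/982591) = (7676/982591)
factor out 2^2: 7676 = 2^2·1919; with 982591 mod 8 = 7, (2/982591) = +1; sign now -1; continue with (1919/982591)
flip (1919/982591) -> (982591/1919): both odd, 1919 mod 4 = 3, 982591 mod 4 = 3, so the flip contributes -1; sign now +1
(982591/1919): 982591 mod 1919 = 63, so (982591/1919) = (63/1919)
flip (63/1919) -> (1919/63): both odd, 63 mod 4 = 3, 1919 mod 4 = 3, so the flip contributes -1; sign now -1
(1919/63): 1919 mod 63 = 29, so (1919/63) = (29/63)
flip (29/63) -> (63/29): both odd, 29 mod 4 = 1, 63 mod 4 = 3, so the flip contributes +1; sign now -1
(63/29): 63 mod 29 = 5, so (63/29) = (5/29)
flip (5/29) -> (29/5): both odd, 5 mod 4 = 1, 29 mod 4 = 1, so the flip contributes +1; sign now -1
(29/5): 29 mod 5 = 4, so (29/5) = (4/5)
factor out 2^2: 4 = 2^2·1; with 5 mod 8 = 5, (2/5) = -1; sign now -1; continue with (1/5)
reached (1/5) = 1, so the symbol is -1

-1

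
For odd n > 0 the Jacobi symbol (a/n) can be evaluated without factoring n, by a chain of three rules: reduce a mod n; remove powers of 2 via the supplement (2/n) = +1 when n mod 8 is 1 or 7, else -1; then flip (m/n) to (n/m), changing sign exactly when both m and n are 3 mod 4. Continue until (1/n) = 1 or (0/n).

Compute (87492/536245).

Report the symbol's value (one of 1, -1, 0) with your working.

factor out 2^2: 87492 = 2^2·21873; with 536245 mod 8 = 5, (2/536245) = -1; sign now +1; continue with (21873/536245)
flip (21873/536245) -> (536245/21873): both odd, 21873 mod 4 = 1, 536245 mod 4 = 1, so the flip contributes +1; sign now +1
(536245/21873): 536245 mod 21873 = 11293, so (536245/21873) = (11293/21873)
flip (11293/21873) -> (21873/11293): both odd, 11293 mod 4 = 1, 21873 mod 4 = 1, so the flip contributes +1; sign now +1
(21873/11293): 21873 mod 11293 = 10580, so (21873/11293) = (10580/11293)
factor out 2^2: 10580 = 2^2·2645; with 11293 mod 8 = 5, (2/11293) = -1; sign now +1; continue with (2645/11293)
flip (2645/11293) -> (11293/2645): both odd, 2645 mod 4 = 1, 11293 mod 4 = 1, so the flip contributes +1; sign now +1
(11293/2645): 11293 mod 2645 = 713, so (11293/2645) = (713/2645)
flip (713/2645) -> (2645/713): both odd, 713 mod 4 = 1, 2645 mod 4 = 1, so the flip contributes +1; sign now +1
(2645/713): 2645 mod 713 = 506, so (2645/713) = (506/713)
factor out 2^1: 506 = 2^1·253; with 713 mod 8 = 1, (2/713) = +1; sign now +1; continue with (253/713)
flip (253/713) -> (713/253): both odd, 253 mod 4 = 1, 713 mod 4 = 1, so the flip contributes +1; sign now +1
(713/253): 713 mod 253 = 207, so (713/253) = (207/253)
flip (207/253) -> (253/207): both odd, 207 mod 4 = 3, 253 mod 4 = 1, so the flip contributes +1; sign now +1
(253/207): 253 mod 207 = 46, so (253/207) = (46/207)
factor out 2^1: 46 = 2^1·23; with 207 mod 8 = 7, (2/207) = +1; sign now +1; continue with (23/207)
flip (23/207) -> (207/23): both odd, 23 mod 4 = 3, 207 mod 4 = 3, so the flip contributes -1; sign now -1
(207/23): 207 mod 23 = 0, so (207/23) = (0/23)
reached (0/23); gcd(a, n) > 1, so (0/23) = 0 and the symbol is 0

0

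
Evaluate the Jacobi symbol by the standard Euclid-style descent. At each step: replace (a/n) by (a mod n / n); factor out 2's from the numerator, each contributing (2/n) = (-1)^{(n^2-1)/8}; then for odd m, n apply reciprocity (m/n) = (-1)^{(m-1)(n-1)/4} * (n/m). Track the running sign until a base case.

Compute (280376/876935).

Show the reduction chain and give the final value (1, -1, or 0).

factor out 2^3: 280376 = 2^3·35047; with 876935 mod 8 = 7, (2/876935) = +1; sign now +1; continue with (35047/876935)
flip (35047/876935) -> (876935/35047): both odd, 35047 mod 4 = 3, 876935 mod 4 = 3, so the flip contributes -1; sign now -1
(876935/35047): 876935 mod 35047 = 760, so (876935/35047) = (760/35047)
factor out 2^3: 760 = 2^3·95; with 35047 mod 8 = 7, (2/35047) = +1; sign now -1; continue with (95/35047)
flip (95/35047) -> (35047/95): both odd, 95 mod 4 = 3, 35047 mod 4 = 3, so the flip contributes -1; sign now +1
(35047/95): 35047 mod 95 = 87, so (35047/95) = (87/95)
flip (87/95) -> (95/87): both odd, 87 mod 4 = 3, 95 mod 4 = 3, so the flip contributes -1; sign now -1
(95/87): 95 mod 87 = 8, so (95/87) = (8/87)
factor out 2^3: 8 = 2^3·1; with 87 mod 8 = 7, (2/87) = +1; sign now -1; continue with (1/87)
reached (1/87) = 1, so the symbol is -1

-1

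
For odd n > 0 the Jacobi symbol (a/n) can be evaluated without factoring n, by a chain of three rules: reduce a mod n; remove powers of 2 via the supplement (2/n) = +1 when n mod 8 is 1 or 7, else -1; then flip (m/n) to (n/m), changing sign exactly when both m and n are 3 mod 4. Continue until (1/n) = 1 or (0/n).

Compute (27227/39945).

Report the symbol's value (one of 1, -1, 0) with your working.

1

flip (27227/39945) -> (39945/27227): both odd, 27227 mod 4 = 3, 39945 mod 4 = 1, so the flip contributes +1; sign now +1
(39945/27227): 39945 mod 27227 = 12718, so (39945/27227) = (12718/27227)
factor out 2^1: 12718 = 2^1·6359; with 27227 mod 8 = 3, (2/27227) = -1; sign now -1; continue with (6359/27227)
flip (6359/27227) -> (27227/6359): both odd, 6359 mod 4 = 3, 27227 mod 4 = 3, so the flip contributes -1; sign now +1
(27227/6359): 27227 mod 6359 = 1791, so (27227/6359) = (1791/6359)
flip (1791/6359) -> (6359/1791): both odd, 1791 mod 4 = 3, 6359 mod 4 = 3, so the flip contributes -1; sign now -1
(6359/1791): 6359 mod 1791 = 986, so (6359/1791) = (986/1791)
factor out 2^1: 986 = 2^1·493; with 1791 mod 8 = 7, (2/1791) = +1; sign now -1; continue with (493/1791)
flip (493/1791) -> (1791/493): both odd, 493 mod 4 = 1, 1791 mod 4 = 3, so the flip contributes +1; sign now -1
(1791/493): 1791 mod 493 = 312, so (1791/493) = (312/493)
factor out 2^3: 312 = 2^3·39; with 493 mod 8 = 5, (2/493) = -1; sign now +1; continue with (39/493)
flip (39/493) -> (493/39): both odd, 39 mod 4 = 3, 493 mod 4 = 1, so the flip contributes +1; sign now +1
(493/39): 493 mod 39 = 25, so (493/39) = (25/39)
flip (25/39) -> (39/25): both odd, 25 mod 4 = 1, 39 mod 4 = 3, so the flip contributes +1; sign now +1
(39/25): 39 mod 25 = 14, so (39/25) = (14/25)
factor out 2^1: 14 = 2^1·7; with 25 mod 8 = 1, (2/25) = +1; sign now +1; continue with (7/25)
flip (7/25) -> (25/7): both odd, 7 mod 4 = 3, 25 mod 4 = 1, so the flip contributes +1; sign now +1
(25/7): 25 mod 7 = 4, so (25/7) = (4/7)
factor out 2^2: 4 = 2^2·1; with 7 mod 8 = 7, (2/7) = +1; sign now +1; continue with (1/7)
reached (1/7) = 1, so the symbol is +1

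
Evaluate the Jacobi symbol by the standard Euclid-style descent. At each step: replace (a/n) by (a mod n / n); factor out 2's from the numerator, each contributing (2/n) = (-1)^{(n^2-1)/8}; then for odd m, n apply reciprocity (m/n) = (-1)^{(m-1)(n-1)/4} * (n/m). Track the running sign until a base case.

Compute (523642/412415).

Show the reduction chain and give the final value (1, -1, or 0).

(523642/412415) = (111227/412415)   [reduce mod 412415]
reciprocity: (111227/412415) = -1·(412415/111227) since 111227 mod 4 = 3, 412415 mod 4 = 3; sign now -1
(412415/111227) = (78734/111227)   [reduce mod 111227]
78734 = 2^1·39367; (2/111227) = -1 since 111227 mod 8 = 3, so (78734/111227) = (-1)^1·(39367/111227); sign now +1
reciprocity: (39367/111227) = -1·(111227/39367) since 39367 mod 4 = 3, 111227 mod 4 = 3; sign now -1
(111227/39367) = (32493/39367)   [reduce mod 39367]
reciprocity: (32493/39367) = +1·(39367/32493) since 32493 mod 4 = 1, 39367 mod 4 = 3; sign now -1
(39367/32493) = (6874/32493)   [reduce mod 32493]
6874 = 2^1·3437; (2/32493) = -1 since 32493 mod 8 = 5, so (6874/32493) = (-1)^1·(3437/32493); sign now +1
reciprocity: (3437/32493) = +1·(32493/3437) since 3437 mod 4 = 1, 32493 mod 4 = 1; sign now +1
(32493/3437) = (1560/3437)   [reduce mod 3437]
1560 = 2^3·195; (2/3437) = -1 since 3437 mod 8 = 5, so (1560/3437) = (-1)^3·(195/3437); sign now -1
reciprocity: (195/3437) = +1·(3437/195) since 195 mod 4 = 3, 3437 mod 4 = 1; sign now -1
(3437/195) = (122/195)   [reduce mod 195]
122 = 2^1·61; (2/195) = -1 since 195 mod 8 = 3, so (122/195) = (-1)^1·(61/195); sign now +1
reciprocity: (61/195) = +1·(195/61) since 61 mod 4 = 1, 195 mod 4 = 3; sign now +1
(195/61) = (12/61)   [reduce mod 61]
12 = 2^2·3; (2/61) = -1 since 61 mod 8 = 5, so (12/61) = (-1)^2·(3/61); sign now +1
reciprocity: (3/61) = +1·(61/3) since 3 mod 4 = 3, 61 mod 4 = 1; sign now +1
(61/3) = (1/3)   [reduce mod 3]
(1/3) = 1; final value = sign = +1

1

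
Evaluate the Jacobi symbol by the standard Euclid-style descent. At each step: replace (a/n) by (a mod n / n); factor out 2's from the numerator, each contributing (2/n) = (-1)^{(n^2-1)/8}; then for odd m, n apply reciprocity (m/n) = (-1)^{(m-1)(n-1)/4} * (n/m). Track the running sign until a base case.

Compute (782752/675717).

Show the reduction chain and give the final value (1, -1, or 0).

(782752/675717) = (107035/675717)   [reduce mod 675717]
reciprocity: (107035/675717) = +1·(675717/107035) since 107035 mod 4 = 3, 675717 mod 4 = 1; sign now +1
(675717/107035) = (33507/107035)   [reduce mod 107035]
reciprocity: (33507/107035) = -1·(107035/33507) since 33507 mod 4 = 3, 107035 mod 4 = 3; sign now -1
(107035/33507) = (6514/33507)   [reduce mod 33507]
6514 = 2^1·3257; (2/33507) = -1 since 33507 mod 8 = 3, so (6514/33507) = (-1)^1·(3257/33507); sign now +1
reciprocity: (3257/33507) = +1·(33507/3257) since 3257 mod 4 = 1, 33507 mod 4 = 3; sign now +1
(33507/3257) = (937/3257)   [reduce mod 3257]
reciprocity: (937/3257) = +1·(3257/937) since 937 mod 4 = 1, 3257 mod 4 = 1; sign now +1
(3257/937) = (446/937)   [reduce mod 937]
446 = 2^1·223; (2/937) = +1 since 937 mod 8 = 1, so (446/937) = (+1)^1·(223/937); sign now +1
reciprocity: (223/937) = +1·(937/223) since 223 mod 4 = 3, 937 mod 4 = 1; sign now +1
(937/223) = (45/223)   [reduce mod 223]
reciprocity: (45/223) = +1·(223/45) since 45 mod 4 = 1, 223 mod 4 = 3; sign now +1
(223/45) = (43/45)   [reduce mod 45]
reciprocity: (43/45) = +1·(45/43) since 43 mod 4 = 3, 45 mod 4 = 1; sign now +1
(45/43) = (2/43)   [reduce mod 43]
2 = 2^1·1; (2/43) = -1 since 43 mod 8 = 3, so (2/43) = (-1)^1·(1/43); sign now -1
(1/43) = 1; final value = sign = -1

-1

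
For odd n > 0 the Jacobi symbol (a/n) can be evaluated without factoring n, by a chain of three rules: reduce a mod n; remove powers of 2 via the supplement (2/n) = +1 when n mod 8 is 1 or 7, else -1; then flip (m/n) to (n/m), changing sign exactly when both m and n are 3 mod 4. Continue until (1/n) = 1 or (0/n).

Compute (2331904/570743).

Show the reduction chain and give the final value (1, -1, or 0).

(2331904/570743) = (48932/570743)   [reduce mod 570743]
48932 = 2^2·12233; (2/570743) = +1 since 570743 mod 8 = 7, so (48932/570743) = (+1)^2·(12233/570743); sign now +1
reciprocity: (12233/570743) = +1·(570743/12233) since 12233 mod 4 = 1, 570743 mod 4 = 3; sign now +1
(570743/12233) = (8025/12233)   [reduce mod 12233]
reciprocity: (8025/12233) = +1·(12233/8025) since 8025 mod 4 = 1, 12233 mod 4 = 1; sign now +1
(12233/8025) = (4208/8025)   [reduce mod 8025]
4208 = 2^4·263; (2/8025) = +1 since 8025 mod 8 = 1, so (4208/8025) = (+1)^4·(263/8025); sign now +1
reciprocity: (263/8025) = +1·(8025/263) since 263 mod 4 = 3, 8025 mod 4 = 1; sign now +1
(8025/263) = (135/263)   [reduce mod 263]
reciprocity: (135/263) = -1·(263/135) since 135 mod 4 = 3, 263 mod 4 = 3; sign now -1
(263/135) = (128/135)   [reduce mod 135]
128 = 2^7·1; (2/135) = +1 since 135 mod 8 = 7, so (128/135) = (+1)^7·(1/135); sign now -1
(1/135) = 1; final value = sign = -1

-1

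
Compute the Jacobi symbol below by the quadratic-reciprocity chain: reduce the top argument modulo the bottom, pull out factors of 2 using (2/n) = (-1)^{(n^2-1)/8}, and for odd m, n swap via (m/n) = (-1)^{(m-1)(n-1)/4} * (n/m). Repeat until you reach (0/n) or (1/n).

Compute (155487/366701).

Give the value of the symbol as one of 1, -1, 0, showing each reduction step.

reciprocity: (155487/366701) = +1·(366701/155487) since 155487 mod 4 = 3, 366701 mod 4 = 1; sign now +1
(366701/155487) = (55727/155487)   [reduce mod 155487]
reciprocity: (55727/155487) = -1·(155487/55727) since 55727 mod 4 = 3, 155487 mod 4 = 3; sign now -1
(155487/55727) = (44033/55727)   [reduce mod 55727]
reciprocity: (44033/55727) = +1·(55727/44033) since 44033 mod 4 = 1, 55727 mod 4 = 3; sign now -1
(55727/44033) = (11694/44033)   [reduce mod 44033]
11694 = 2^1·5847; (2/44033) = +1 since 44033 mod 8 = 1, so (11694/44033) = (+1)^1·(5847/44033); sign now -1
reciprocity: (5847/44033) = +1·(44033/5847) since 5847 mod 4 = 3, 44033 mod 4 = 1; sign now -1
(44033/5847) = (3104/5847)   [reduce mod 5847]
3104 = 2^5·97; (2/5847) = +1 since 5847 mod 8 = 7, so (3104/5847) = (+1)^5·(97/5847); sign now -1
reciprocity: (97/5847) = +1·(5847/97) since 97 mod 4 = 1, 5847 mod 4 = 3; sign now -1
(5847/97) = (27/97)   [reduce mod 97]
reciprocity: (27/97) = +1·(97/27) since 27 mod 4 = 3, 97 mod 4 = 1; sign now -1
(97/27) = (16/27)   [reduce mod 27]
16 = 2^4·1; (2/27) = -1 since 27 mod 8 = 3, so (16/27) = (-1)^4·(1/27); sign now -1
(1/27) = 1; final value = sign = -1

-1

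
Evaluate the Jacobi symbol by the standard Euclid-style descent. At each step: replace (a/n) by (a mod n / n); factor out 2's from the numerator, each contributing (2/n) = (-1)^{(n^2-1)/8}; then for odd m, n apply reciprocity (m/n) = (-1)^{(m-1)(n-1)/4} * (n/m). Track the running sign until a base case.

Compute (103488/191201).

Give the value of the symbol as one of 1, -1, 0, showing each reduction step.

1

factor out 2^6: 103488 = 2^6·1617; with 191201 mod 8 = 1, (2/191201) = +1; sign now +1; continue with (1617/191201)
flip (1617/191201) -> (191201/1617): both odd, 1617 mod 4 = 1, 191201 mod 4 = 1, so the flip contributes +1; sign now +1
(191201/1617): 191201 mod 1617 = 395, so (191201/1617) = (395/1617)
flip (395/1617) -> (1617/395): both odd, 395 mod 4 = 3, 1617 mod 4 = 1, so the flip contributes +1; sign now +1
(1617/395): 1617 mod 395 = 37, so (1617/395) = (37/395)
flip (37/395) -> (395/37): both odd, 37 mod 4 = 1, 395 mod 4 = 3, so the flip contributes +1; sign now +1
(395/37): 395 mod 37 = 25, so (395/37) = (25/37)
flip (25/37) -> (37/25): both odd, 25 mod 4 = 1, 37 mod 4 = 1, so the flip contributes +1; sign now +1
(37/25): 37 mod 25 = 12, so (37/25) = (12/25)
factor out 2^2: 12 = 2^2·3; with 25 mod 8 = 1, (2/25) = +1; sign now +1; continue with (3/25)
flip (3/25) -> (25/3): both odd, 3 mod 4 = 3, 25 mod 4 = 1, so the flip contributes +1; sign now +1
(25/3): 25 mod 3 = 1, so (25/3) = (1/3)
reached (1/3) = 1, so the symbol is +1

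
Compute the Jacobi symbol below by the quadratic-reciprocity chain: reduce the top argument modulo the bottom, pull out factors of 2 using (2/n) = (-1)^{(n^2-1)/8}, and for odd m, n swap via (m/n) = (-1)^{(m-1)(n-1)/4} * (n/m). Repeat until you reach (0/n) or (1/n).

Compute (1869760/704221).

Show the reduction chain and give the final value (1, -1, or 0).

(1869760/704221) = (461318/704221)   [reduce mod 704221]
461318 = 2^1·230659; (2/704221) = -1 since 704221 mod 8 = 5, so (461318/704221) = (-1)^1·(230659/704221); sign now -1
reciprocity: (230659/704221) = +1·(704221/230659) since 230659 mod 4 = 3, 704221 mod 4 = 1; sign now -1
(704221/230659) = (12244/230659)   [reduce mod 230659]
12244 = 2^2·3061; (2/230659) = -1 since 230659 mod 8 = 3, so (12244/230659) = (-1)^2·(3061/230659); sign now -1
reciprocity: (3061/230659) = +1·(230659/3061) since 3061 mod 4 = 1, 230659 mod 4 = 3; sign now -1
(230659/3061) = (1084/3061)   [reduce mod 3061]
1084 = 2^2·271; (2/3061) = -1 since 3061 mod 8 = 5, so (1084/3061) = (-1)^2·(271/3061); sign now -1
reciprocity: (271/3061) = +1·(3061/271) since 271 mod 4 = 3, 3061 mod 4 = 1; sign now -1
(3061/271) = (80/271)   [reduce mod 271]
80 = 2^4·5; (2/271) = +1 since 271 mod 8 = 7, so (80/271) = (+1)^4·(5/271); sign now -1
reciprocity: (5/271) = +1·(271/5) since 5 mod 4 = 1, 271 mod 4 = 3; sign now -1
(271/5) = (1/5)   [reduce mod 5]
(1/5) = 1; final value = sign = -1

-1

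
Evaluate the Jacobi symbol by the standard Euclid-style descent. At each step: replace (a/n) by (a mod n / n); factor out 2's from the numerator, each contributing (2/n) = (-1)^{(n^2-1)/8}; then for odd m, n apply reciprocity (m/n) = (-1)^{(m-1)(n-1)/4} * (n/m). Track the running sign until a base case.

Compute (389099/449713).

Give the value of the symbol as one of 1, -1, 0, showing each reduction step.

1

flip (389099/449713) -> (449713/389099): both odd, 389099 mod 4 = 3, 449713 mod 4 = 1, so the flip contributes +1; sign now +1
(449713/389099): 449713 mod 389099 = 60614, so (449713/389099) = (60614/389099)
factor out 2^1: 60614 = 2^1·30307; with 389099 mod 8 = 3, (2/389099) = -1; sign now -1; continue with (30307/389099)
flip (30307/389099) -> (389099/30307): both odd, 30307 mod 4 = 3, 389099 mod 4 = 3, so the flip contributes -1; sign now +1
(389099/30307): 389099 mod 30307 = 25415, so (389099/30307) = (25415/30307)
flip (25415/30307) -> (30307/25415): both odd, 25415 mod 4 = 3, 30307 mod 4 = 3, so the flip contributes -1; sign now -1
(30307/25415): 30307 mod 25415 = 4892, so (30307/25415) = (4892/25415)
factor out 2^2: 4892 = 2^2·1223; with 25415 mod 8 = 7, (2/25415) = +1; sign now -1; continue with (1223/25415)
flip (1223/25415) -> (25415/1223): both odd, 1223 mod 4 = 3, 25415 mod 4 = 3, so the flip contributes -1; sign now +1
(25415/1223): 25415 mod 1223 = 955, so (25415/1223) = (955/1223)
flip (955/1223) -> (1223/955): both odd, 955 mod 4 = 3, 1223 mod 4 = 3, so the flip contributes -1; sign now -1
(1223/955): 1223 mod 955 = 268, so (1223/955) = (268/955)
factor out 2^2: 268 = 2^2·67; with 955 mod 8 = 3, (2/955) = -1; sign now -1; continue with (67/955)
flip (67/955) -> (955/67): both odd, 67 mod 4 = 3, 955 mod 4 = 3, so the flip contributes -1; sign now +1
(955/67): 955 mod 67 = 17, so (955/67) = (17/67)
flip (17/67) -> (67/17): both odd, 17 mod 4 = 1, 67 mod 4 = 3, so the flip contributes +1; sign now +1
(67/17): 67 mod 17 = 16, so (67/17) = (16/17)
factor out 2^4: 16 = 2^4·1; with 17 mod 8 = 1, (2/17) = +1; sign now +1; continue with (1/17)
reached (1/17) = 1, so the symbol is +1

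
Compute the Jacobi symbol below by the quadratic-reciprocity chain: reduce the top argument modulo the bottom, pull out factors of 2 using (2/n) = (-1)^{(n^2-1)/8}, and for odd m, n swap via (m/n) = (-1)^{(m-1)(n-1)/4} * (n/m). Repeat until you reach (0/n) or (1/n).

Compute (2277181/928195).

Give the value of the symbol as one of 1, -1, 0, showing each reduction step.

1

(2277181/928195): 2277181 mod 928195 = 420791, so (2277181/928195) = (420791/928195)
flip (420791/928195) -> (928195/420791): both odd, 420791 mod 4 = 3, 928195 mod 4 = 3, so the flip contributes -1; sign now -1
(928195/420791): 928195 mod 420791 = 86613, so (928195/420791) = (86613/420791)
flip (86613/420791) -> (420791/86613): both odd, 86613 mod 4 = 1, 420791 mod 4 = 3, so the flip contributes +1; sign now -1
(420791/86613): 420791 mod 86613 = 74339, so (420791/86613) = (74339/86613)
flip (74339/86613) -> (86613/74339): both odd, 74339 mod 4 = 3, 86613 mod 4 = 1, so the flip contributes +1; sign now -1
(86613/74339): 86613 mod 74339 = 12274, so (86613/74339) = (12274/74339)
factor out 2^1: 12274 = 2^1·6137; with 74339 mod 8 = 3, (2/74339) = -1; sign now +1; continue with (6137/74339)
flip (6137/74339) -> (74339/6137): both odd, 6137 mod 4 = 1, 74339 mod 4 = 3, so the flip contributes +1; sign now +1
(74339/6137): 74339 mod 6137 = 695, so (74339/6137) = (695/6137)
flip (695/6137) -> (6137/695): both odd, 695 mod 4 = 3, 6137 mod 4 = 1, so the flip contributes +1; sign now +1
(6137/695): 6137 mod 695 = 577, so (6137/695) = (577/695)
flip (577/695) -> (695/577): both odd, 577 mod 4 = 1, 695 mod 4 = 3, so the flip contributes +1; sign now +1
(695/577): 695 mod 577 = 118, so (695/577) = (118/577)
factor out 2^1: 118 = 2^1·59; with 577 mod 8 = 1, (2/577) = +1; sign now +1; continue with (59/577)
flip (59/577) -> (577/59): both odd, 59 mod 4 = 3, 577 mod 4 = 1, so the flip contributes +1; sign now +1
(577/59): 577 mod 59 = 46, so (577/59) = (46/59)
factor out 2^1: 46 = 2^1·23; with 59 mod 8 = 3, (2/59) = -1; sign now -1; continue with (23/59)
flip (23/59) -> (59/23): both odd, 23 mod 4 = 3, 59 mod 4 = 3, so the flip contributes -1; sign now +1
(59/23): 59 mod 23 = 13, so (59/23) = (13/23)
flip (13/23) -> (23/13): both odd, 13 mod 4 = 1, 23 mod 4 = 3, so the flip contributes +1; sign now +1
(23/13): 23 mod 13 = 10, so (23/13) = (10/13)
factor out 2^1: 10 = 2^1·5; with 13 mod 8 = 5, (2/13) = -1; sign now -1; continue with (5/13)
flip (5/13) -> (13/5): both odd, 5 mod 4 = 1, 13 mod 4 = 1, so the flip contributes +1; sign now -1
(13/5): 13 mod 5 = 3, so (13/5) = (3/5)
flip (3/5) -> (5/3): both odd, 3 mod 4 = 3, 5 mod 4 = 1, so the flip contributes +1; sign now -1
(5/3): 5 mod 3 = 2, so (5/3) = (2/3)
factor out 2^1: 2 = 2^1·1; with 3 mod 8 = 3, (2/3) = -1; sign now +1; continue with (1/3)
reached (1/3) = 1, so the symbol is +1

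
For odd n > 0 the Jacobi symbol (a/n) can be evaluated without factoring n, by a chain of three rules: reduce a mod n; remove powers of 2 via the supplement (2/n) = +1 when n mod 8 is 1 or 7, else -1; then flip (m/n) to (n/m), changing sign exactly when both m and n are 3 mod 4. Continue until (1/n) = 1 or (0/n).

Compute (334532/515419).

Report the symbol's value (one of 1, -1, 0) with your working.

-1

factor out 2^2: 334532 = 2^2·83633; with 515419 mod 8 = 3, (2/515419) = -1; sign now +1; continue with (83633/515419)
flip (83633/515419) -> (515419/83633): both odd, 83633 mod 4 = 1, 515419 mod 4 = 3, so the flip contributes +1; sign now +1
(515419/83633): 515419 mod 83633 = 13621, so (515419/83633) = (13621/83633)
flip (13621/83633) -> (83633/13621): both odd, 13621 mod 4 = 1, 83633 mod 4 = 1, so the flip contributes +1; sign now +1
(83633/13621): 83633 mod 13621 = 1907, so (83633/13621) = (1907/13621)
flip (1907/13621) -> (13621/1907): both odd, 1907 mod 4 = 3, 13621 mod 4 = 1, so the flip contributes +1; sign now +1
(13621/1907): 13621 mod 1907 = 272, so (13621/1907) = (272/1907)
factor out 2^4: 272 = 2^4·17; with 1907 mod 8 = 3, (2/1907) = -1; sign now +1; continue with (17/1907)
flip (17/1907) -> (1907/17): both odd, 17 mod 4 = 1, 1907 mod 4 = 3, so the flip contributes +1; sign now +1
(1907/17): 1907 mod 17 = 3, so (1907/17) = (3/17)
flip (3/17) -> (17/3): both odd, 3 mod 4 = 3, 17 mod 4 = 1, so the flip contributes +1; sign now +1
(17/3): 17 mod 3 = 2, so (17/3) = (2/3)
factor out 2^1: 2 = 2^1·1; with 3 mod 8 = 3, (2/3) = -1; sign now -1; continue with (1/3)
reached (1/3) = 1, so the symbol is -1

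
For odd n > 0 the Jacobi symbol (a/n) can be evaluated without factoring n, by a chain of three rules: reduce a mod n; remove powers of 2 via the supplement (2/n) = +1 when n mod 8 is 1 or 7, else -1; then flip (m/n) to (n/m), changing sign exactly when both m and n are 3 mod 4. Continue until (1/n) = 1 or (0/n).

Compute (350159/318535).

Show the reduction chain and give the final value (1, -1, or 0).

(350159/318535) = (31624/318535)   [reduce mod 318535]
31624 = 2^3·3953; (2/318535) = +1 since 318535 mod 8 = 7, so (31624/318535) = (+1)^3·(3953/318535); sign now +1
reciprocity: (3953/318535) = +1·(318535/3953) since 3953 mod 4 = 1, 318535 mod 4 = 3; sign now +1
(318535/3953) = (2295/3953)   [reduce mod 3953]
reciprocity: (2295/3953) = +1·(3953/2295) since 2295 mod 4 = 3, 3953 mod 4 = 1; sign now +1
(3953/2295) = (1658/2295)   [reduce mod 2295]
1658 = 2^1·829; (2/2295) = +1 since 2295 mod 8 = 7, so (1658/2295) = (+1)^1·(829/2295); sign now +1
reciprocity: (829/2295) = +1·(2295/829) since 829 mod 4 = 1, 2295 mod 4 = 3; sign now +1
(2295/829) = (637/829)   [reduce mod 829]
reciprocity: (637/829) = +1·(829/637) since 637 mod 4 = 1, 829 mod 4 = 1; sign now +1
(829/637) = (192/637)   [reduce mod 637]
192 = 2^6·3; (2/637) = -1 since 637 mod 8 = 5, so (192/637) = (-1)^6·(3/637); sign now +1
reciprocity: (3/637) = +1·(637/3) since 3 mod 4 = 3, 637 mod 4 = 1; sign now +1
(637/3) = (1/3)   [reduce mod 3]
(1/3) = 1; final value = sign = +1

1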